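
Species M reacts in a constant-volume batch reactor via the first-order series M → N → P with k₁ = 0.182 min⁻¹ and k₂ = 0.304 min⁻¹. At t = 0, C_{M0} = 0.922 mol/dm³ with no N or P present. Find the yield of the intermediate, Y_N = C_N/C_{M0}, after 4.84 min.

0.276

The intermediate concentration in a first-order A→B→C sequence is C_N = k₁C_{M0}(e^(−k₁t) − e^(−k₂t))/(k₂−k₁).
e^(−k₁t) = e^(−0.182×4.84) = e^(−0.8809) = 0.4144; e^(−k₂t) = e^(−1.471) = 0.2296.
C_N = 0.182×0.922/(0.304−0.182) × (0.4144−0.2296) = 1.375×0.1848 = 0.2542 mol/dm³.
Y_N = C_N/C_{M0} = 0.2542/0.922 = 0.276.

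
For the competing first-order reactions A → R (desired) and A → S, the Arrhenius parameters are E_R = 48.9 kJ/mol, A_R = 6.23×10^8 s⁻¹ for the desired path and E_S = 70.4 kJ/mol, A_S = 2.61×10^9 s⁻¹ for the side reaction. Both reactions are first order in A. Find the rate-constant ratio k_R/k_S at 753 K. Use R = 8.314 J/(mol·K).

With equal orders, S_{R/S} = k_R/k_S = (A_R/A_S)·exp[(E_S−E_R)/(RT)].
(E_S−E_R)/(RT) = (70.4−48.9)×10³/(8.314×753) = 21500/6260 = 3.434.
k_R/k_S = (6.23×10^8/2.61×10^9)·exp(3.434) = 0.2387 × 31.01 = 7.40.

7.40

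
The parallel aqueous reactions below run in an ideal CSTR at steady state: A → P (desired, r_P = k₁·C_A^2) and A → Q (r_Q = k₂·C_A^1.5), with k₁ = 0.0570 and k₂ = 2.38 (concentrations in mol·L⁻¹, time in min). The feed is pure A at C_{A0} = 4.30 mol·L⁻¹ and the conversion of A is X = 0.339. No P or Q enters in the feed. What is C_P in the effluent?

0.0566 mol·L⁻¹

Exit C_A = C_{A0}(1−X) = 4.30×0.661 = 2.842 mol·L⁻¹.
Rates in a CSTR are evaluated at the outlet concentration: r_P = 0.0570×2.842^2 = 0.4605, r_Q = 2.38×2.842^1.5 = 11.40.
Fraction of consumed A going to P: r_P/(r_P+r_Q) = 0.03881.
C_P = 0.03881·C_{A0}·X = 0.03881×4.30×0.339 = 0.0566 mol·L⁻¹.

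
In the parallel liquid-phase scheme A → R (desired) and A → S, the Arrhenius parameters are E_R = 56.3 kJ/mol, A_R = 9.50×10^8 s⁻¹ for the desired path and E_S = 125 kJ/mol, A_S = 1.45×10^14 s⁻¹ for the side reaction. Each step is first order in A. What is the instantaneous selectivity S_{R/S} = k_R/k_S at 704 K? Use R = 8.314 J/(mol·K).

With equal orders, S_{R/S} = k_R/k_S = (A_R/A_S)·exp[(E_S−E_R)/(RT)].
(E_S−E_R)/(RT) = (125−56.3)×10³/(8.314×704) = 68700/5853 = 11.74.
k_R/k_S = (9.50×10^8/1.45×10^14)·exp(11.74) = 6.552×10^-6 × 1.252×10^5 = 0.820.

0.820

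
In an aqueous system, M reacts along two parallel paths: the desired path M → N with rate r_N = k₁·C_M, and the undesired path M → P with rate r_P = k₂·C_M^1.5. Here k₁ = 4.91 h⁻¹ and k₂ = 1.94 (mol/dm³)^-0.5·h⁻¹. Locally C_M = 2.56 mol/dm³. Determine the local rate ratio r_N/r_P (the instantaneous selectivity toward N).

S_{N/P} = r_N/r_P = (k₁·C_M)/(k₂·C_M^1.5) = (k₁/k₂)·C_M^-0.5.
= (4.91×2.560) / (1.94×2.560^1.5) = 12.57/7.946 = 1.58.
The undesired path is higher order in M, so low C_M (CSTR or dilute feed) favours N.

1.58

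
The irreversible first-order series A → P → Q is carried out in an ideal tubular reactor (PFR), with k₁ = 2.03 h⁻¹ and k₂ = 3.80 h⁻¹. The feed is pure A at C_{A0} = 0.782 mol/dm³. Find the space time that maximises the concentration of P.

The intermediate peaks when r₁ = r₂, i.e. k₁e^(−k₁τ) = k₂e^(−k₂τ), giving τ_opt = ln(k₂/k₁)/(k₂−k₁).
= ln(3.80/2.03)/(3.80−2.03) = ln(1.872)/1.770 = 0.6270/1.770 = 0.354 h.

0.354 h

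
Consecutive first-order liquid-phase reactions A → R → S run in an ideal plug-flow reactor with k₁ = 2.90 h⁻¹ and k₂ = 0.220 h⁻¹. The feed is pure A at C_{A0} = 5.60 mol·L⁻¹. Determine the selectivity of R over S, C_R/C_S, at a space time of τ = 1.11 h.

The intermediate concentration in a first-order A→B→C sequence is C_R = k₁C_{A0}(e^(−k₁τ) − e^(−k₂τ))/(k₂−k₁).
e^(−k₁τ) = e^(−2.90×1.11) = e^(−3.219) = 0.04000; e^(−k₂τ) = e^(−0.2442) = 0.7833.
C_R = 2.90×5.60/(0.220−2.90) × (0.04000−0.7833) = (-6.060)×(-0.7433) = 4.504 mol·L⁻¹.
C_A = C_{A0}e^(−k₁τ) = 0.2240 mol·L⁻¹, so C_S = C_{A0}−C_A−C_R = 0.8716 mol·L⁻¹; C_R/C_S = 5.17.

5.17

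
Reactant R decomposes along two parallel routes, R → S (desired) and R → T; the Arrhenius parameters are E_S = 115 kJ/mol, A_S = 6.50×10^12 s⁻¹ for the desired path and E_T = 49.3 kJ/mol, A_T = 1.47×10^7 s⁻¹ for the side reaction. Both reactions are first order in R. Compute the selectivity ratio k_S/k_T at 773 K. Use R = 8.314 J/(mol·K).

16.1

Since both paths have the same order in R, the concentration cancels and S_{S/T} = k_S/k_T = (A_S/A_T)·exp[(E_T−E_S)/(RT)].
(E_T−E_S)/(RT) = (49.3−115)×10³/(8.314×773) = -65700/6427 = -10.22.
k_S/k_T = (6.50×10^12/1.47×10^7)·exp(-10.22) = 4.422×10^5 × 3.633×10^-5 = 16.1.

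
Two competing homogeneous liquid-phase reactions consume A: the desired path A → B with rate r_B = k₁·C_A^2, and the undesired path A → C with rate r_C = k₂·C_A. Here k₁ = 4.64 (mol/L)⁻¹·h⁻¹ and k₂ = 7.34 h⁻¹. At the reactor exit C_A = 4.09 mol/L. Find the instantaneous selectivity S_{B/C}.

S_{B/C} = r_B/r_C = (k₁·C_A^2)/(k₂·C_A) = (k₁/k₂)·C_A.
= (4.64×4.090^2) / (7.34×4.090) = 77.62/30.02 = 2.59.

2.59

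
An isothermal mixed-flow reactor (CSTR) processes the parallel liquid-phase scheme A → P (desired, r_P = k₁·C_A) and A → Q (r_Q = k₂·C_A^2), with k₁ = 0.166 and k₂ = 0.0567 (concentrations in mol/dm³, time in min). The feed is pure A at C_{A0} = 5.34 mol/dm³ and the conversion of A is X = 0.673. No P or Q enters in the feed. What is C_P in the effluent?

2.25 mol/dm³

Exit C_A = C_{A0}(1−X) = 5.34×0.327 = 1.746 mol/dm³.
A CSTR operates uniformly at the exit composition, giving r_P = 0.2899 and r_Q = 0.1729 (each k·C_A^n at C_A = 1.746).
Fraction of consumed A going to P: r_P/(r_P+r_Q) = 0.6264.
C_P = 0.6264·C_{A0}·X = 0.6264×5.34×0.673 = 2.25 mol/dm³.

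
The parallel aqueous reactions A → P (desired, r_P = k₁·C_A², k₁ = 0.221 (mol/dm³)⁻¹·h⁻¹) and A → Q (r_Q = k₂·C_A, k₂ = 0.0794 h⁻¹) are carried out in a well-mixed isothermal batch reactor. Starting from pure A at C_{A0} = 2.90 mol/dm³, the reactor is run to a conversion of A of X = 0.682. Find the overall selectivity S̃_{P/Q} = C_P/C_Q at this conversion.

4.90

C_A = C_{A0}(1−X) = 0.9222 mol/dm³.
Along a PFR/batch, dC_Q/dC_A = −r_Q/(r_P+r_Q) = −k₂/(k₂+k₁·C_A).
Integrating from C_{A0} to C_A: C_Q = (0.0794/0.221)·ln[(0.0794+0.221·2.90)/(0.0794+0.221·0.922)] = 0.3593·ln(0.7203/0.2832) = 0.3354 mol/dm³.
Then C_P = (C_{A0}−C_A) − C_Q = 1.978 − 0.3354 = 1.642 mol/dm³.
S̃_{P/Q} = C_P/C_Q = 1.642/0.3354 = 4.90.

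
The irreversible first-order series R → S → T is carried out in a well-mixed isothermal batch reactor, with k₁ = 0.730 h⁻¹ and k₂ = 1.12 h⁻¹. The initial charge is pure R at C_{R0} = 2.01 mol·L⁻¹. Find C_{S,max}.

0.588 mol·L⁻¹

For a first-order series the maximum intermediate yield is C_{S,max}/C_{R0} = (k₁/k₂)^[k₂/(k₂−k₁)].
= (0.730/1.12)^(1.12/(1.12−0.730)) = (0.6518)^(2.872) = 0.2925.
C_{S,max} = 0.2925×2.01 = 0.588 mol·L⁻¹.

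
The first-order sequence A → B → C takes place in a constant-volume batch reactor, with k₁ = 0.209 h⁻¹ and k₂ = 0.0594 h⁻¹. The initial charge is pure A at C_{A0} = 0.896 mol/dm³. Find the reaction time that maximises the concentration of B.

8.41 h

Setting dC_B/dt = 0 gives t_opt = ln(k₂/k₁)/(k₂−k₁).
= ln(0.0594/0.209)/(0.0594−0.209) = ln(0.2842)/-0.1496 = -1.258/-0.1496 = 8.41 h.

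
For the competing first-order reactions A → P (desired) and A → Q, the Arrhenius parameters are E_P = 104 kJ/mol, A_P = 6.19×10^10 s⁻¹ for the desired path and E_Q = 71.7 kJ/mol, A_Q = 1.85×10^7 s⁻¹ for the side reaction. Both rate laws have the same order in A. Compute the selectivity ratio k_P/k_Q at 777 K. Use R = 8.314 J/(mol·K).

22.5

k_P/k_Q = (A_P/A_Q)·exp[−(E_P−E_Q)/(RT)] = (A_P/A_Q)·exp[(E_Q−E_P)/(RT)].
(E_Q−E_P)/(RT) = (71.7−104)×10³/(8.314×777) = -32300/6460 = -5.000.
k_P/k_Q = (6.19×10^10/1.85×10^7)·exp(-5.000) = 3346 × 0.006738 = 22.5.
Since E_P > E_Q, raising the temperature improves selectivity toward P.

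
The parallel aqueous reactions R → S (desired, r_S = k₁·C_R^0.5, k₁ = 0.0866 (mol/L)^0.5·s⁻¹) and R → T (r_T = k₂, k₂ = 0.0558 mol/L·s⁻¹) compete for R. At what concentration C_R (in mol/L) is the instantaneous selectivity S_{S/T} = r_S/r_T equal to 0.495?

0.102 mol/L

S_{S/T} = (k₁/k₂)·C_R^0.5 ⇒ C_R = (S·k₂/k₁)^(2).
= (0.495×0.0558/0.0866)^(2) = (0.3189)^(2) = 0.102 mol/L.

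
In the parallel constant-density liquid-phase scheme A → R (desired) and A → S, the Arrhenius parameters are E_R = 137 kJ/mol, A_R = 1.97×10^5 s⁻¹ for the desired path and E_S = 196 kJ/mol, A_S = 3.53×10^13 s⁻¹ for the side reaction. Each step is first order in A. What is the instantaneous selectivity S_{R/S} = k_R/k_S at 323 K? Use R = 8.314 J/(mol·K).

19.4

k_R/k_S = (A_R/A_S)·exp[−(E_R−E_S)/(RT)] = (A_R/A_S)·exp[(E_S−E_R)/(RT)].
(E_S−E_R)/(RT) = (196−137)×10³/(8.314×323) = 59000/2685 = 21.97.
k_R/k_S = (1.97×10^5/3.53×10^13)·exp(21.97) = 5.581×10^-9 × 3.481×10^9 = 19.4.
Since E_R < E_S, lowering the temperature improves selectivity toward R.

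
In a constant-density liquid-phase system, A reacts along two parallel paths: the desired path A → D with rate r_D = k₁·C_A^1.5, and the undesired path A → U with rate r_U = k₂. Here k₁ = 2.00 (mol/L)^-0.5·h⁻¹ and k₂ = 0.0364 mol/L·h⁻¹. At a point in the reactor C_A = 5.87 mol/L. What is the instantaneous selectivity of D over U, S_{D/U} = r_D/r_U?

781

S_{D/U} = r_D/r_U = (k₁·C_A^1.5)/(k₂) = (k₁/k₂)·C_A^1.5.
= (2.00×5.870^1.5) / (0.0364) = 28.44/0.03640 = 781.
Since the desired path is higher order in A, keeping C_A high (PFR or concentrated feed) favours D.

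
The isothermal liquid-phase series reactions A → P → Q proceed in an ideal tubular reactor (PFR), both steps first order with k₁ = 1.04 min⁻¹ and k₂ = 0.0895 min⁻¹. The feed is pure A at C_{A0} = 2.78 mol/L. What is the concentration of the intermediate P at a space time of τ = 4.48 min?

For first-order series with pure A initially, C_P(τ) = k₁C_{A0}/(k₂−k₁)·(e^(−k₁τ) − e^(−k₂τ)).
e^(−k₁τ) = e^(−1.04×4.48) = e^(−4.659) = 0.009474; e^(−k₂τ) = e^(−0.4010) = 0.6697.
C_P = 1.04×2.78/(0.0895−1.04) × (0.009474−0.6697) = (-3.042)×(-0.6602) = 2.008 mol/L.

2.01 mol/L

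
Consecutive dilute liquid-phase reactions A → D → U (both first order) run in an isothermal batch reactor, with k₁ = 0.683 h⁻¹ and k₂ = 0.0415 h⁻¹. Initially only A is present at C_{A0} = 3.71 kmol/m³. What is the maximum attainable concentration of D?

3.10 kmol/m³

At the optimum, C_{D,max}/C_{A0} = (k₁/k₂)^[k₂/(k₂−k₁)].
= (0.683/0.0415)^(0.0415/(0.0415−0.683)) = (16.46)^(-0.06469) = 0.8343.
C_{D,max} = 0.8343×3.71 = 3.10 kmol/m³.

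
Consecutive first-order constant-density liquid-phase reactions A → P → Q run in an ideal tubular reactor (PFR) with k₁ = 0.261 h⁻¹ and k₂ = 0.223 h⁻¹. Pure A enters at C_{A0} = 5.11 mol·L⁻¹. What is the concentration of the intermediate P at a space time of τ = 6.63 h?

1.78 mol·L⁻¹

Solving the coupled first-order balances gives C_P(τ) = [k₁/(k₂−k₁)]·C_{A0}·(e^(−k₁τ) − e^(−k₂τ)).
e^(−k₁τ) = e^(−0.261×6.63) = e^(−1.730) = 0.1772; e^(−k₂τ) = e^(−1.478) = 0.2280.
C_P = 0.261×5.11/(0.223−0.261) × (0.1772−0.2280) = (-35.10)×(-0.05077) = 1.782 mol·L⁻¹.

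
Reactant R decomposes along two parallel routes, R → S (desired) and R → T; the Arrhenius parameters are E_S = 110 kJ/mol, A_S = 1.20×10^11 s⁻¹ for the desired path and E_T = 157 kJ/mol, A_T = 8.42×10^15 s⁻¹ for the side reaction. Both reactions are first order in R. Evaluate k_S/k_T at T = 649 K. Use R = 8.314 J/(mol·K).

0.0865

With equal orders, S_{S/T} = k_S/k_T = (A_S/A_T)·exp[(E_T−E_S)/(RT)].
(E_T−E_S)/(RT) = (157−110)×10³/(8.314×649) = 47000/5396 = 8.711.
k_S/k_T = (1.20×10^11/8.42×10^15)·exp(8.711) = 1.425×10^-5 × 6066 = 0.0865.
Since E_S < E_T, lowering the temperature improves selectivity toward S.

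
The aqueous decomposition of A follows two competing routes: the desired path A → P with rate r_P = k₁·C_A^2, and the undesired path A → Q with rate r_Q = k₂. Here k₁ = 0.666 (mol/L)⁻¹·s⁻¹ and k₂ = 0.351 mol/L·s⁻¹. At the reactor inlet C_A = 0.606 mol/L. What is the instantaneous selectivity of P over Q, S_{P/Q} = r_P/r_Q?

0.697

S_{P/Q} = r_P/r_Q = (k₁·C_A^2)/(k₂) = (k₁/k₂)·C_A^2.
= (0.666×0.6060^2) / (0.351) = 0.2446/0.3510 = 0.697.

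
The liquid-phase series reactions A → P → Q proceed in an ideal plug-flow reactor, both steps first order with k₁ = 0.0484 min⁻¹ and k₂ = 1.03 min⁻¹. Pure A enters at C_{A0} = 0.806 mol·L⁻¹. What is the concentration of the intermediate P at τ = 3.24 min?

0.0326 mol·L⁻¹

For first-order series with pure A initially, C_P(τ) = k₁C_{A0}/(k₂−k₁)·(e^(−k₁τ) − e^(−k₂τ)).
e^(−k₁τ) = e^(−0.0484×3.24) = e^(−0.1568) = 0.8549; e^(−k₂τ) = e^(−3.337) = 0.03554.
C_P = 0.0484×0.806/(1.03−0.0484) × (0.8549−0.03554) = 0.03974×0.8193 = 0.03256 mol·L⁻¹.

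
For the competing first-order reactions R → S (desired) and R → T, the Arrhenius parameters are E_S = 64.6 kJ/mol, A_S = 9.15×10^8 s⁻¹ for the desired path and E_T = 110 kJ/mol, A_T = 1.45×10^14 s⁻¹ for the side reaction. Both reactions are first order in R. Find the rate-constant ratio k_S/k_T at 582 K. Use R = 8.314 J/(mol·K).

k_S/k_T = (A_S/A_T)·exp[−(E_S−E_T)/(RT)] = (A_S/A_T)·exp[(E_T−E_S)/(RT)].
(E_T−E_S)/(RT) = (110−64.6)×10³/(8.314×582) = 45400/4839 = 9.383.
k_S/k_T = (9.15×10^8/1.45×10^14)·exp(9.383) = 6.310×10^-6 × 11880 = 0.0750.

0.0750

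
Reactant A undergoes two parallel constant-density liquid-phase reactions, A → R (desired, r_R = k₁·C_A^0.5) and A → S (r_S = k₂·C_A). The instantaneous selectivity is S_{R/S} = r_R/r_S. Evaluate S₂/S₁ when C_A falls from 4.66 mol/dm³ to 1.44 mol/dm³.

1.80

S_{R/S} = (k₁/k₂)·C_A^-0.5, so S₂/S₁ = (C_{A,2}/C_{A,1})^-0.5.
= (1.44/4.66)^(-0.5) = (0.3090)^(-0.5) = 1.80.
Selectivity toward R rises as C_A falls — low-concentration operation is favoured.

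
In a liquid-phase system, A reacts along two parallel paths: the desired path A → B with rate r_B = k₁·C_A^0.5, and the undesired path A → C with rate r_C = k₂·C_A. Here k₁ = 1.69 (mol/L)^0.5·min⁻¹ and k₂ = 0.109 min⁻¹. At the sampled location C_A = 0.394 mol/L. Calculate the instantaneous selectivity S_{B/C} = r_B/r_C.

24.7

S_{B/C} = r_B/r_C = (k₁·C_A^0.5)/(k₂·C_A) = (k₁/k₂)·C_A^-0.5.
= (1.69×0.3940^0.5) / (0.109×0.3940) = 1.061/0.04295 = 24.7.
The undesired path is higher order in A, so low C_A (CSTR or dilute feed) favours B.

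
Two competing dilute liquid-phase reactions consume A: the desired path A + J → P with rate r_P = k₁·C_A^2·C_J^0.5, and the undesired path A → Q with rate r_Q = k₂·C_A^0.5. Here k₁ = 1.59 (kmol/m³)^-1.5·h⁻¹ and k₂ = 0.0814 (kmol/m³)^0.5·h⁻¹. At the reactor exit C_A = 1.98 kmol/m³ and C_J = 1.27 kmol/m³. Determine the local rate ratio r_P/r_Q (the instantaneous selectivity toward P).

61.3

S_{P/Q} = r_P/r_Q = (k₁·C_A^2·C_J^0.5)/(k₂·C_A^0.5) = (k₁/k₂)·C_A^1.5·C_J^0.5.
= (1.59×1.980^2×1.270^0.5) / (0.0814×1.980^0.5) = 7.025/0.1145 = 61.3.
Since the desired path is higher order in A, keeping C_A high (PFR or concentrated feed) favours P.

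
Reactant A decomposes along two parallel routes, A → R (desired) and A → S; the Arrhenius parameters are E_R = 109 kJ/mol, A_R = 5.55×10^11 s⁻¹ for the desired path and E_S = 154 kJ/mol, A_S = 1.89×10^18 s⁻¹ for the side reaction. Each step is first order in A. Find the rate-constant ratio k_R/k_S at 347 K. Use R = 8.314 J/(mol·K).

1.75

Since both paths have the same order in A, the concentration cancels and S_{R/S} = k_R/k_S = (A_R/A_S)·exp[(E_S−E_R)/(RT)].
(E_S−E_R)/(RT) = (154−109)×10³/(8.314×347) = 45000/2885 = 15.60.
k_R/k_S = (5.55×10^11/1.89×10^18)·exp(15.60) = 2.937×10^-7 × 5.946×10^6 = 1.75.
Since E_R < E_S, lowering the temperature improves selectivity toward R.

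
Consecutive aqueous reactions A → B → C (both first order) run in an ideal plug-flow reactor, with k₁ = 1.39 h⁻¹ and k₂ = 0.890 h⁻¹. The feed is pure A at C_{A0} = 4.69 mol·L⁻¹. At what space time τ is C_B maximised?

For first-order series the maximum of C_B occurs at τ_opt = ln(k₂/k₁)/(k₂−k₁).
= ln(0.890/1.39)/(0.890−1.39) = ln(0.6403)/-0.5000 = -0.4458/-0.5000 = 0.892 h.

0.892 h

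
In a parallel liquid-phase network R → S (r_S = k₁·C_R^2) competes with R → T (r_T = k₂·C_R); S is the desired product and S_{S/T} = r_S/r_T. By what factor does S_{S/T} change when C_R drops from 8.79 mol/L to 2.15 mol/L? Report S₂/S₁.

S_{S/T} = (k₁/k₂)·C_R, so S₂/S₁ = (C_{R,2}/C_{R,1}).
= 2.15/8.79 = 0.245.
Selectivity toward S falls as C_R falls — high-concentration operation is favoured.

0.245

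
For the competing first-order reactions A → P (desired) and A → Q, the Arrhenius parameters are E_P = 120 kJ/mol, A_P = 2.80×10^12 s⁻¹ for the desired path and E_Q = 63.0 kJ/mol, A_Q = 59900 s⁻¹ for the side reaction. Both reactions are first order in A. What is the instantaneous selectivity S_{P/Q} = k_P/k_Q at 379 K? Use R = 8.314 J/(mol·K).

With equal orders, S_{P/Q} = k_P/k_Q = (A_P/A_Q)·exp[(E_Q−E_P)/(RT)].
(E_Q−E_P)/(RT) = (63.0−120)×10³/(8.314×379) = -57000/3151 = -18.09.
k_P/k_Q = (2.80×10^12/59900)·exp(-18.09) = 4.674×10^7 × 1.393×10^-8 = 0.651.
Since E_P > E_Q, raising the temperature improves selectivity toward P.

0.651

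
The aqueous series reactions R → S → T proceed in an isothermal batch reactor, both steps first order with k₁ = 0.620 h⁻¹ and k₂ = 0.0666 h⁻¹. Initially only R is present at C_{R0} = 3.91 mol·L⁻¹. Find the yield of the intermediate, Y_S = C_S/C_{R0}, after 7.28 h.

The intermediate concentration in a first-order A→B→C sequence is C_S = k₁C_{R0}(e^(−k₁t) − e^(−k₂t))/(k₂−k₁).
e^(−k₁t) = e^(−0.620×7.28) = e^(−4.514) = 0.01096; e^(−k₂t) = e^(−0.4848) = 0.6158.
C_S = 0.620×3.91/(0.0666−0.620) × (0.01096−0.6158) = (-4.381)×(-0.6048) = 2.650 mol·L⁻¹.
Y_S = C_S/C_{R0} = 2.650/3.91 = 0.678.

0.678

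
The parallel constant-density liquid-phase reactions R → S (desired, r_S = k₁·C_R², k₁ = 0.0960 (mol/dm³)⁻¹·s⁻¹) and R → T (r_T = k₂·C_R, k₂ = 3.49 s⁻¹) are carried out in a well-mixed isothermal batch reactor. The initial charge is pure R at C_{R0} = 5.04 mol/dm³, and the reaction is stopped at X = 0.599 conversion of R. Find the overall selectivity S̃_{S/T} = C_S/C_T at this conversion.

C_R = C_{R0}(1−X) = 2.021 mol/dm³.
Along a PFR/batch, dC_T/dC_R = −r_T/(r_S+r_T) = −k₂/(k₂+k₁·C_R).
Integrating from C_{R0} to C_R: C_T = (3.49/0.0960)·ln[(3.49+0.0960·5.04)/(3.49+0.0960·2.02)] = 36.35·ln(3.974/3.684) = 2.753 mol/dm³.
Then C_S = (C_{R0}−C_R) − C_T = 3.019 − 2.753 = 0.2659 mol/dm³.
S̃_{S/T} = C_S/C_T = 0.2659/2.753 = 0.0966.

0.0966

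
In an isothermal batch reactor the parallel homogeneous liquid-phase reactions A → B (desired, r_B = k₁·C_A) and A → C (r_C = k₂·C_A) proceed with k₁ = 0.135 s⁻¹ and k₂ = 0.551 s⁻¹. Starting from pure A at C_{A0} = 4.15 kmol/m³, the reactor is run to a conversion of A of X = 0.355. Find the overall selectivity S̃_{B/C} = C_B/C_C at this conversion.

C_A = C_{A0}(1−X) = 2.677 kmol/m³.
Both paths are first order in A, so the instantaneous fraction to B is constant: dC_B/d(−C_A) = k₁/(k₁+k₂) = 0.1968.
C_B = 0.1968·(C_{A0}−C_A) = 0.1968×1.473 = 0.290 kmol/m³.
C_C = (C_{A0}−C_A)−C_B = 1.183 kmol/m³; S̃_{B/C} = 0.2899/1.183 = 0.245.

0.245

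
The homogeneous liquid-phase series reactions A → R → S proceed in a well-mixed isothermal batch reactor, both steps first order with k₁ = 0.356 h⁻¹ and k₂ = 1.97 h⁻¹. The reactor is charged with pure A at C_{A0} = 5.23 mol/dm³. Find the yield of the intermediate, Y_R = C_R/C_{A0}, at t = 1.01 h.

0.124

Solving the coupled first-order balances gives C_R(t) = [k₁/(k₂−k₁)]·C_{A0}·(e^(−k₁t) − e^(−k₂t)).
e^(−k₁t) = e^(−0.356×1.01) = e^(−0.3596) = 0.6980; e^(−k₂t) = e^(−1.990) = 0.1367.
C_R = 0.356×5.23/(1.97−0.356) × (0.6980−0.1367) = 1.154×0.5612 = 0.6474 mol/dm³.
Y_R = C_R/C_{A0} = 0.6474/5.23 = 0.124.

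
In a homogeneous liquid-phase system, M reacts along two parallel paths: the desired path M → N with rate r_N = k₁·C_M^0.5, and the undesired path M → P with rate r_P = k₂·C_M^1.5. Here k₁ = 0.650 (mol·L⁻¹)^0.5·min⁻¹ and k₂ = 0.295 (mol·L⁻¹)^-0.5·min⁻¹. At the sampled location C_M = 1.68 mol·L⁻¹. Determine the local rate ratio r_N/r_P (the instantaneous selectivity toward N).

S_{N/P} = r_N/r_P = (k₁·C_M^0.5)/(k₂·C_M^1.5) = (k₁/k₂)·C_M⁻¹.
= (0.650×1.680^0.5) / (0.295×1.680^1.5) = 0.8425/0.6424 = 1.31.

1.31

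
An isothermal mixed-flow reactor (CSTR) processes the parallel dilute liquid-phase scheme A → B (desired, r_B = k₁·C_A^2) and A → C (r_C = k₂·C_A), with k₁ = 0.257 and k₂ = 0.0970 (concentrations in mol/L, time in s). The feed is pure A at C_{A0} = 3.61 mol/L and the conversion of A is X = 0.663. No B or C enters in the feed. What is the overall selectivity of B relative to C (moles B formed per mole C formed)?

Exit C_A = C_{A0}(1−X) = 3.61×0.337 = 1.217 mol/L.
A CSTR operates uniformly at the exit composition, giving r_B = 0.3804 and r_C = 0.1180 (each k·C_A^n at C_A = 1.217).
Overall selectivity = C_B/C_C = r_Bτ/(r_Cτ) = r_B/r_C = 3.22.

3.22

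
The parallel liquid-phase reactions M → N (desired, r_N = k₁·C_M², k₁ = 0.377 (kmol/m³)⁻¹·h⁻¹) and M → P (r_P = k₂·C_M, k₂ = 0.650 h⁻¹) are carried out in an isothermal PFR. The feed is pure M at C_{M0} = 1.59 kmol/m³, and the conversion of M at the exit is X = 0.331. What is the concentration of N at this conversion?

0.228 kmol/m³

C_M = C_{M0}(1−X) = 1.064 kmol/m³.
Along a PFR/batch, dC_P/dC_M = −r_P/(r_N+r_P) = −k₂/(k₂+k₁·C_M).
Integrating from C_{M0} to C_M: C_P = (0.650/0.377)·ln[(0.650+0.377·1.59)/(0.650+0.377·1.06)] = 1.724·ln(1.249/1.051) = 0.2982 kmol/m³.
Then C_N = (C_{M0}−C_M) − C_P = 0.5263 − 0.2982 = 0.2281 kmol/m³.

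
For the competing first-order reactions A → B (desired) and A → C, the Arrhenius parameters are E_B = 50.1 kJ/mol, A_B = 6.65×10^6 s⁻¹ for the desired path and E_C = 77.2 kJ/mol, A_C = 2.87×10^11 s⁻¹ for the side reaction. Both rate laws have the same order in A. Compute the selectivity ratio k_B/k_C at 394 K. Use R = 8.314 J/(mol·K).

k_B/k_C = (A_B/A_C)·exp[−(E_B−E_C)/(RT)] = (A_B/A_C)·exp[(E_C−E_B)/(RT)].
(E_C−E_B)/(RT) = (77.2−50.1)×10³/(8.314×394) = 27100/3276 = 8.273.
k_B/k_C = (6.65×10^6/2.87×10^11)·exp(8.273) = 2.317×10^-5 × 3917 = 0.0908.
Since E_B < E_C, lowering the temperature improves selectivity toward B.

0.0908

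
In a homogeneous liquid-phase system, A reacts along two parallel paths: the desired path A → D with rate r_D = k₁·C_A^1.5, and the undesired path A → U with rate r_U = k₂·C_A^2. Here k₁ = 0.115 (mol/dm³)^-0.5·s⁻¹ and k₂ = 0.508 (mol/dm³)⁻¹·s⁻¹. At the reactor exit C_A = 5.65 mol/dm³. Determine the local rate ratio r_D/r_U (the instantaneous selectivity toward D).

0.0952

S_{D/U} = r_D/r_U = (k₁·C_A^1.5)/(k₂·C_A^2) = (k₁/k₂)·C_A^-0.5.
= (0.115×5.650^1.5) / (0.508×5.650^2) = 1.544/16.22 = 0.0952.
The undesired path is higher order in A, so low C_A (CSTR or dilute feed) favours D.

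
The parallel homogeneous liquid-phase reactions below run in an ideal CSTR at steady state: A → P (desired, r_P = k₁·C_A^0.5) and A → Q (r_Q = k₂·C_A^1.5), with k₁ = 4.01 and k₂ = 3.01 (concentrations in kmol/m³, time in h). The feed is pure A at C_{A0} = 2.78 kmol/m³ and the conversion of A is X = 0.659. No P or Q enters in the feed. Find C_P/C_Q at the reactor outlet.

1.41

Exit C_A = C_{A0}(1−X) = 2.78×0.341 = 0.9480 kmol/m³.
A CSTR operates uniformly at the exit composition, giving r_P = 3.904 and r_Q = 2.778 (each k·C_A^n at C_A = 0.9480).
Overall selectivity = C_P/C_Q = r_Pτ/(r_Qτ) = r_P/r_Q = 1.41.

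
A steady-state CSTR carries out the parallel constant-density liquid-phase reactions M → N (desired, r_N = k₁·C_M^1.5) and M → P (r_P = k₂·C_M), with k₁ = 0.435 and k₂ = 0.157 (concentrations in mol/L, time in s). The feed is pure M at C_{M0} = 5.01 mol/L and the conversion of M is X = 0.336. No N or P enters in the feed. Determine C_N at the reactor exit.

1.41 mol/L

Exit C_M = C_{M0}(1−X) = 5.01×0.664 = 3.327 mol/L.
Rates in a CSTR are evaluated at the outlet concentration: r_N = 0.435×3.327^1.5 = 2.639, r_P = 0.157×3.327 = 0.5223.
Fraction of consumed M going to N: r_N/(r_N+r_P) = 0.8348.
C_N = 0.8348·C_{M0}·X = 0.8348×5.01×0.336 = 1.41 mol/L.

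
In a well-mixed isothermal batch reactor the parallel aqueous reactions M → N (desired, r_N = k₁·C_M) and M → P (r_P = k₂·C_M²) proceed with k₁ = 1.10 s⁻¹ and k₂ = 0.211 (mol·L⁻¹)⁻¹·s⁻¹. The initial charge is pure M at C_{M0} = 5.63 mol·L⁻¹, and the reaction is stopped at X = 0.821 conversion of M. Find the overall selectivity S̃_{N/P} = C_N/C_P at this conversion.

1.68

C_M = C_{M0}(1−X) = 1.008 mol·L⁻¹.
Along a PFR/batch, dC_N/dC_M = −r_N/(r_N+r_P) = −k₁/(k₁+k₂·C_M).
Integrating from C_{M0} to C_M: C_N = (1.10/0.211)·ln[(1.10+0.211·5.63)/(1.10+0.211·1.01)] = 5.213·ln(2.288/1.313) = 2.897 mol·L⁻¹.
C_P = (C_{M0}−C_M)−C_N = 1.726 mol·L⁻¹; S̃_{N/P} = 2.897/1.726 = 1.68.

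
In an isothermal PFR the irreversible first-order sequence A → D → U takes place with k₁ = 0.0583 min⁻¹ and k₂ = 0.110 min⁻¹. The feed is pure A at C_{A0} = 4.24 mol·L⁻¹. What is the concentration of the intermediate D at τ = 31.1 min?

The intermediate concentration in a first-order A→B→C sequence is C_D = k₁C_{A0}(e^(−k₁τ) − e^(−k₂τ))/(k₂−k₁).
e^(−k₁τ) = e^(−0.0583×31.1) = e^(−1.813) = 0.1631; e^(−k₂τ) = e^(−3.421) = 0.03268.
C_D = 0.0583×4.24/(0.110−0.0583) × (0.1631−0.03268) = 4.781×0.1305 = 0.6238 mol·L⁻¹.

0.624 mol·L⁻¹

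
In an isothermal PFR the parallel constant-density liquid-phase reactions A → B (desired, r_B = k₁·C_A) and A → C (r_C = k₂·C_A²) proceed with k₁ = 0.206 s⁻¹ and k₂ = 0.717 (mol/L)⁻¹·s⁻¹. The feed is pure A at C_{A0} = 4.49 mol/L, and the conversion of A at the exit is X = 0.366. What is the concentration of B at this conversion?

0.121 mol/L

C_A = C_{A0}(1−X) = 2.847 mol/L.
Along a PFR/batch, dC_B/dC_A = −r_B/(r_B+r_C) = −k₁/(k₁+k₂·C_A).
Integrating from C_{A0} to C_A: C_B = (0.206/0.717)·ln[(0.206+0.717·4.49)/(0.206+0.717·2.85)] = 0.2873·ln(3.425/2.247) = 0.1211 mol/L.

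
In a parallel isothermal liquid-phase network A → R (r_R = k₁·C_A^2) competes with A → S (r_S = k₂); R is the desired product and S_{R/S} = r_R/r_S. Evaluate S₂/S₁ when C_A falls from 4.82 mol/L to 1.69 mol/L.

S_{R/S} = (k₁/k₂)·C_A^2, so S₂/S₁ = (C_{A,2}/C_{A,1})^2.
= (1.69/4.82)^2 = (0.3506)^2 = 0.123.

0.123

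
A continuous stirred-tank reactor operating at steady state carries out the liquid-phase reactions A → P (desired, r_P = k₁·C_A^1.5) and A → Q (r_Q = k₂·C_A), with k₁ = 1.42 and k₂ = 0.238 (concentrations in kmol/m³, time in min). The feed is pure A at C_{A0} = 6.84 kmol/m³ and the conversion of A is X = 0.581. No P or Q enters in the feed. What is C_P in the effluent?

Exit C_A = C_{A0}(1−X) = 6.84×0.419 = 2.866 kmol/m³.
In a CSTR the entire volume is at exit conditions, so r_P = 1.42×2.866^1.5 = 6.890 and r_Q = 0.238×2.866 = 0.6821.
Fraction of consumed A going to P: r_P/(r_P+r_Q) = 0.9099.
C_P = 0.9099·C_{A0}·X = 0.9099×6.84×0.581 = 3.62 kmol/m³.

3.62 kmol/m³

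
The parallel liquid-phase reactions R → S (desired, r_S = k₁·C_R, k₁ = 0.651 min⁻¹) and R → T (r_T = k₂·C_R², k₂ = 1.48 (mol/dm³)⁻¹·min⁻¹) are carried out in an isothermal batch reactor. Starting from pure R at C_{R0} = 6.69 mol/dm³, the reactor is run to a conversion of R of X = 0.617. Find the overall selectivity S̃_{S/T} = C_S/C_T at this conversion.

C_R = C_{R0}(1−X) = 2.562 mol/dm³.
Along a PFR/batch, dC_S/dC_R = −r_S/(r_S+r_T) = −k₁/(k₁+k₂·C_R).
Integrating from C_{R0} to C_R: C_S = (0.651/1.48)·ln[(0.651+1.48·6.69)/(0.651+1.48·2.56)] = 0.4399·ln(10.55/4.443) = 0.3805 mol/dm³.
C_T = (C_{R0}−C_R)−C_S = 3.747 mol/dm³; S̃_{S/T} = 0.3805/3.747 = 0.102.

0.102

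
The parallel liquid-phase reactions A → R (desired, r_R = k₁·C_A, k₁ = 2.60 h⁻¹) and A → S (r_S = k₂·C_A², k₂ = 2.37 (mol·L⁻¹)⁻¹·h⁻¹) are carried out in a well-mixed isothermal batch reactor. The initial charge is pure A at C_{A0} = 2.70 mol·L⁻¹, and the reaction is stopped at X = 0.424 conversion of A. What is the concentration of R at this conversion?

C_A = C_{A0}(1−X) = 1.555 mol·L⁻¹.
Along a PFR/batch, dC_R/dC_A = −r_R/(r_R+r_S) = −k₁/(k₁+k₂·C_A).
Integrating from C_{A0} to C_A: C_R = (2.60/2.37)·ln[(2.60+2.37·2.70)/(2.60+2.37·1.56)] = 1.097·ln(8.999/6.286) = 0.3936 mol·L⁻¹.

0.394 mol·L⁻¹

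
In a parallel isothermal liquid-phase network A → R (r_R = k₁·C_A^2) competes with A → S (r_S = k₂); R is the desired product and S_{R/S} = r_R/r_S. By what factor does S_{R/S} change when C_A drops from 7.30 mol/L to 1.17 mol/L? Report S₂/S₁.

0.0257

S_{R/S} = (k₁/k₂)·C_A^2, so S₂/S₁ = (C_{A,2}/C_{A,1})^2.
= (1.17/7.30)^2 = (0.1603)^2 = 0.0257.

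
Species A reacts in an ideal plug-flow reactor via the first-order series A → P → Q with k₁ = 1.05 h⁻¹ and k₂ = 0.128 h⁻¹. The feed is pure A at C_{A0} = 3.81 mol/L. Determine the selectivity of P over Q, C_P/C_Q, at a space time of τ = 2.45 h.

The intermediate concentration in a first-order A→B→C sequence is C_P = k₁C_{A0}(e^(−k₁τ) − e^(−k₂τ))/(k₂−k₁).
e^(−k₁τ) = e^(−1.05×2.45) = e^(−2.573) = 0.07634; e^(−k₂τ) = e^(−0.3136) = 0.7308.
C_P = 1.05×3.81/(0.128−1.05) × (0.07634−0.7308) = (-4.339)×(-0.6545) = 2.840 mol/L.
C_A = C_{A0}e^(−k₁τ) = 0.2909 mol/L, so C_Q = C_{A0}−C_A−C_P = 0.6794 mol/L; C_P/C_Q = 4.18.

4.18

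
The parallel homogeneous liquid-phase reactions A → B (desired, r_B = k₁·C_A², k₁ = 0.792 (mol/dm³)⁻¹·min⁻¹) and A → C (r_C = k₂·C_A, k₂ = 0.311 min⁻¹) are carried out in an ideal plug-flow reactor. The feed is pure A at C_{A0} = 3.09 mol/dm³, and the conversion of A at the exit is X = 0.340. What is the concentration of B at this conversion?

0.910 mol/dm³

C_A = C_{A0}(1−X) = 2.039 mol/dm³.
Along a PFR/batch, dC_C/dC_A = −r_C/(r_B+r_C) = −k₂/(k₂+k₁·C_A).
Integrating from C_{A0} to C_A: C_C = (0.311/0.792)·ln[(0.311+0.792·3.09)/(0.311+0.792·2.04)] = 0.3927·ln(2.758/1.926) = 0.1410 mol/dm³.
Then C_B = (C_{A0}−C_A) − C_C = 1.051 − 0.1410 = 0.9096 mol/dm³.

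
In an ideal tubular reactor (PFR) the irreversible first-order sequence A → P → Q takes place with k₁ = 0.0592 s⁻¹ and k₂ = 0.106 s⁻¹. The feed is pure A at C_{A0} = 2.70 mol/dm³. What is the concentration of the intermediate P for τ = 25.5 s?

Solving the coupled first-order balances gives C_P(τ) = [k₁/(k₂−k₁)]·C_{A0}·(e^(−k₁τ) − e^(−k₂τ)).
e^(−k₁τ) = e^(−0.0592×25.5) = e^(−1.510) = 0.2210; e^(−k₂τ) = e^(−2.703) = 0.06700.
C_P = 0.0592×2.70/(0.106−0.0592) × (0.2210−0.06700) = 3.415×0.1540 = 0.5259 mol/dm³.

0.526 mol/dm³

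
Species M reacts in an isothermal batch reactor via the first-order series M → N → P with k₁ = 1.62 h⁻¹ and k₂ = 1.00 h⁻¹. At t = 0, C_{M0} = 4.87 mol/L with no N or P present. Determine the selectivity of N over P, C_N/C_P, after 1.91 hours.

0.391

The intermediate concentration in a first-order A→B→C sequence is C_N = k₁C_{M0}(e^(−k₁t) − e^(−k₂t))/(k₂−k₁).
e^(−k₁t) = e^(−1.62×1.91) = e^(−3.094) = 0.04531; e^(−k₂t) = e^(−1.910) = 0.1481.
C_N = 1.62×4.87/(1.00−1.62) × (0.04531−0.1481) = (-12.72)×(-0.1028) = 1.308 mol/L.
C_M = C_{M0}e^(−k₁t) = 0.2207 mol/L, so C_P = C_{M0}−C_M−C_N = 3.342 mol/L; C_N/C_P = 0.391.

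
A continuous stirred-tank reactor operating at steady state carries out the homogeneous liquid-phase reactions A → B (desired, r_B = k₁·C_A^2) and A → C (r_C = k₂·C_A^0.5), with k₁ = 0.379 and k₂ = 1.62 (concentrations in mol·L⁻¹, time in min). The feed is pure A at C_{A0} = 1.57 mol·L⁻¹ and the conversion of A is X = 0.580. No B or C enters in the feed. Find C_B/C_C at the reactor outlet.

Exit C_A = C_{A0}(1−X) = 1.57×0.420 = 0.6594 mol·L⁻¹.
Rates in a CSTR are evaluated at the outlet concentration: r_B = 0.379×0.6594^2 = 0.1648, r_C = 1.62×0.6594^0.5 = 1.315.
Overall selectivity = C_B/C_C = r_Bτ/(r_Cτ) = r_B/r_C = 0.125.

0.125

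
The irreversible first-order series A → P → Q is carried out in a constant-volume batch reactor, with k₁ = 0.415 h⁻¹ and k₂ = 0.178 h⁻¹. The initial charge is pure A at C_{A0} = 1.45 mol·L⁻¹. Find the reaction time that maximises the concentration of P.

The intermediate peaks when r₁ = r₂, i.e. k₁e^(−k₁t) = k₂e^(−k₂t), giving t_opt = ln(k₂/k₁)/(k₂−k₁).
= ln(0.178/0.415)/(0.178−0.415) = ln(0.4289)/-0.2370 = -0.8465/-0.2370 = 3.57 h.

3.57 h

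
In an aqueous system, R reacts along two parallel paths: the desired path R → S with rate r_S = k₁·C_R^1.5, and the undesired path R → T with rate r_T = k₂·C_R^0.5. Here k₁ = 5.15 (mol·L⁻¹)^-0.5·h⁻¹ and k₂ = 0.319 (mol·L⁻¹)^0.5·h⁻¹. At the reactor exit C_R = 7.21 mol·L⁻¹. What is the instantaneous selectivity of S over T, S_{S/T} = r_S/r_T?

116

S_{S/T} = r_S/r_T = (k₁·C_R^1.5)/(k₂·C_R^0.5) = (k₁/k₂)·C_R.
= (5.15×7.210^1.5) / (0.319×7.210^0.5) = 99.70/0.8566 = 116.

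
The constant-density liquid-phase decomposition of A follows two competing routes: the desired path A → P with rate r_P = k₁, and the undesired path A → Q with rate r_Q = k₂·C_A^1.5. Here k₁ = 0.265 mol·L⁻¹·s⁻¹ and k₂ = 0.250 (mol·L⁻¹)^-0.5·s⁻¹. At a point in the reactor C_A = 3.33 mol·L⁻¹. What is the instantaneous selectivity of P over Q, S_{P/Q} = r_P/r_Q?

0.174

S_{P/Q} = r_P/r_Q = (k₁)/(k₂·C_A^1.5) = (k₁/k₂)·C_A^-1.5.
= (0.265) / (0.250×3.330^1.5) = 0.2650/1.519 = 0.174.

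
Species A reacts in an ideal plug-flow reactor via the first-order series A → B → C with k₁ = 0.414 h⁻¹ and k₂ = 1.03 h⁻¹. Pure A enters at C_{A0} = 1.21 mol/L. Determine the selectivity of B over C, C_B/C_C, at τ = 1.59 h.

For first-order series with pure A initially, C_B(τ) = k₁C_{A0}/(k₂−k₁)·(e^(−k₁τ) − e^(−k₂τ)).
e^(−k₁τ) = e^(−0.414×1.59) = e^(−0.6583) = 0.5178; e^(−k₂τ) = e^(−1.638) = 0.1944.
C_B = 0.414×1.21/(1.03−0.414) × (0.5178−0.1944) = 0.8132×0.3233 = 0.2629 mol/L.
C_A = C_{A0}e^(−k₁τ) = 0.6265 mol/L, so C_C = C_{A0}−C_A−C_B = 0.3206 mol/L; C_B/C_C = 0.820.

0.820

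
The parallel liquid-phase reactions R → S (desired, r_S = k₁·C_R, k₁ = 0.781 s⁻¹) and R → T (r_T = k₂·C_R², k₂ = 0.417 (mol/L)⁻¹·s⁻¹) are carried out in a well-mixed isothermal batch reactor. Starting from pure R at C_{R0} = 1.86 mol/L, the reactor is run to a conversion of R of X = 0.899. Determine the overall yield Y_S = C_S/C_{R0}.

C_R = C_{R0}(1−X) = 0.1879 mol/L.
Along a PFR/batch, dC_S/dC_R = −r_S/(r_S+r_T) = −k₁/(k₁+k₂·C_R).
Integrating from C_{R0} to C_R: C_S = (0.781/0.417)·ln[(0.781+0.417·1.86)/(0.781+0.417·0.188)] = 1.873·ln(1.557/0.8593) = 1.113 mol/L.
Y_S = C_S/C_{R0} = 1.113/1.86 = 0.598.

0.598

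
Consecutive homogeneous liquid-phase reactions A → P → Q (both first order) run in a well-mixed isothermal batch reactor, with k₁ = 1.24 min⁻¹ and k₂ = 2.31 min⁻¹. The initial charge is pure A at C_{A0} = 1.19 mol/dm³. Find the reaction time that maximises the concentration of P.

0.581 min

For first-order series the maximum of C_P occurs at t_opt = ln(k₂/k₁)/(k₂−k₁).
= ln(2.31/1.24)/(2.31−1.24) = ln(1.863)/1.070 = 0.6221/1.070 = 0.581 min.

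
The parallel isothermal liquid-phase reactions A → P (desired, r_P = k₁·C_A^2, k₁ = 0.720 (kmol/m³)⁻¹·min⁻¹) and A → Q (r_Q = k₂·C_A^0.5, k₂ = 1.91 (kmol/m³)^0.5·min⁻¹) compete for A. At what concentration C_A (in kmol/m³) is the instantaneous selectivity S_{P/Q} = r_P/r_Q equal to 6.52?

S_{P/Q} = (k₁/k₂)·C_A^1.5 ⇒ C_A = (S·k₂/k₁)^(1/1.5).
= (6.52×1.91/0.720)^(0.6667) = (17.30)^(0.6667) = 6.69 kmol/m³.

6.69 kmol/m³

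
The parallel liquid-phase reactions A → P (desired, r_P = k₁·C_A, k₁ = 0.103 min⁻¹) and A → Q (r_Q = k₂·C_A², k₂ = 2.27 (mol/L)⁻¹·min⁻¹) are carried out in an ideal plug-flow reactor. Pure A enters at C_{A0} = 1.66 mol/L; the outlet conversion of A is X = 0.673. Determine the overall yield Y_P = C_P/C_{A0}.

C_A = C_{A0}(1−X) = 0.5428 mol/L.
Along a PFR/batch, dC_P/dC_A = −r_P/(r_P+r_Q) = −k₁/(k₁+k₂·C_A).
Integrating from C_{A0} to C_A: C_P = (0.103/2.27)·ln[(0.103+2.27·1.66)/(0.103+2.27·0.543)] = 0.04537·ln(3.871/1.335) = 0.04830 mol/L.
Y_P = C_P/C_{A0} = 0.04830/1.66 = 0.0291.

0.0291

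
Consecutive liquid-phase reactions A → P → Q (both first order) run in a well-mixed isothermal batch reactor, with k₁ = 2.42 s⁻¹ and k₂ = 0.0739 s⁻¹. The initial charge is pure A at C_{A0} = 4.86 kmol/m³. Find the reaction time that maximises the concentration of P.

1.49 s

The intermediate peaks when r₁ = r₂, i.e. k₁e^(−k₁t) = k₂e^(−k₂t), giving t_opt = ln(k₂/k₁)/(k₂−k₁).
= ln(0.0739/2.42)/(0.0739−2.42) = ln(0.03054)/-2.346 = -3.489/-2.346 = 1.49 s.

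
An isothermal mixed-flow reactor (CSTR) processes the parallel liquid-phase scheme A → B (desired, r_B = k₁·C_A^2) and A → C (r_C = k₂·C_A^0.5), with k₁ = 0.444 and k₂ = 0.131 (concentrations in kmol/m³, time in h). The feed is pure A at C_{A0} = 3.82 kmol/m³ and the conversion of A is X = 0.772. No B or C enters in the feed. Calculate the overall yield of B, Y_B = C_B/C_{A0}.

0.566

Exit C_A = C_{A0}(1−X) = 3.82×0.228 = 0.8710 kmol/m³.
A CSTR operates uniformly at the exit composition, giving r_B = 0.3368 and r_C = 0.1223 (each k·C_A^n at C_A = 0.8710).
Fraction of consumed A going to B: r_B/(r_B+r_C) = 0.7337.
C_B = 0.7337·C_{A0}·X = 0.7337×3.82×0.772 = 2.16 kmol/m³; Y_B = C_B/C_{A0} = 0.566.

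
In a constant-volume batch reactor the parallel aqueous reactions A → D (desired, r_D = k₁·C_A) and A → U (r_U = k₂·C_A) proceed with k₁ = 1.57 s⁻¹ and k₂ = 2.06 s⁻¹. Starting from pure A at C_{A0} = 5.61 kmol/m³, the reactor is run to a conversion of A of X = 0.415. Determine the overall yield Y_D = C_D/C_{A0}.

0.179

C_A = C_{A0}(1−X) = 3.282 kmol/m³.
Both paths are first order in A, so the instantaneous fraction to D is constant: dC_D/d(−C_A) = k₁/(k₁+k₂) = 0.4325.
C_D = 0.4325·(C_{A0}−C_A) = 0.4325×2.328 = 1.01 kmol/m³.
Y_D = C_D/C_{A0} = 1.007/5.61 = 0.179.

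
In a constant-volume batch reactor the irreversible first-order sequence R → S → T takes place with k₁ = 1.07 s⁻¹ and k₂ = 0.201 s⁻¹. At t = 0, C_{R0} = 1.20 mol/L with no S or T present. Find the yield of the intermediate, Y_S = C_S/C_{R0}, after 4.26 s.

For first-order series with pure R initially, C_S(t) = k₁C_{R0}/(k₂−k₁)·(e^(−k₁t) − e^(−k₂t)).
e^(−k₁t) = e^(−1.07×4.26) = e^(−4.558) = 0.01048; e^(−k₂t) = e^(−0.8563) = 0.4247.
C_S = 1.07×1.20/(0.201−1.07) × (0.01048−0.4247) = (-1.478)×(-0.4143) = 0.6121 mol/L.
Y_S = C_S/C_{R0} = 0.6121/1.20 = 0.510.

0.510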